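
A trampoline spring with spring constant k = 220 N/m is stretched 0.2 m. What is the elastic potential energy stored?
PE = ½kx² = ½(220)(0.2)² = 4.4 J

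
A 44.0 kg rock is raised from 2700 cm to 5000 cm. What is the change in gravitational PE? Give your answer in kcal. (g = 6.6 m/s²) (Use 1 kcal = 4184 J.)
Convert to SI: m = 44.0 kg, Δh = 23.0 m
ΔPE = mgΔh = (44.0)(6.6)(23.0) = 6679.2 J = 1.596 kcal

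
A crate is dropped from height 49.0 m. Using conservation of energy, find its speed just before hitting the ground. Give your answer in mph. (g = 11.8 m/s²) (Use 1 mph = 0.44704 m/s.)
mgh = ½mv² ⇒ v = √(2gh) = √(2·11.8·49.0) = 34.0059 m/s = 76.07 mph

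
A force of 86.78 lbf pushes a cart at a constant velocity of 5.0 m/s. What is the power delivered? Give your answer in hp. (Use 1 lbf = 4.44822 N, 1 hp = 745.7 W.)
Convert to SI: F = 386.017 N, v = 5.0 m/s
P = Fv = (386.017)(5.0) = 1930.08 W = 2.588 hp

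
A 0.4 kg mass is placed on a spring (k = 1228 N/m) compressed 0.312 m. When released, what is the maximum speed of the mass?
½kx² = ½mv² ⇒ v = x√(k/m) = (0.312)√(1228/0.4) = 17.29 m/s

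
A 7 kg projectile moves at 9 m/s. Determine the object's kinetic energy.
KE = ½mv² = ½(7)(9)² = 283.5 J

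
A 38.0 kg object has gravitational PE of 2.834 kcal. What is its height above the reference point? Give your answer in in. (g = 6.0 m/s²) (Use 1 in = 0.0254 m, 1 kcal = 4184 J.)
Convert to SI: m = 38.0 kg, PE = 11857.5 J
h = PE/(mg) = 11857.5/(38.0·6.0) = 52.0064 m = 2047 in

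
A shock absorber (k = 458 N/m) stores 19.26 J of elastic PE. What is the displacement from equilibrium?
x = √(2·PE/k) = √(2·19.26/458) = 0.29 m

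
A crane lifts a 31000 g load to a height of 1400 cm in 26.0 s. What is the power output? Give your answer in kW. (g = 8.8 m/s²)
Convert to SI: m = 31.0 kg, h = 14.0 m, t = 26.0 s
P = mgh/t = (31.0)(8.8)(14.0)/26.0 = 146.892 W = 0.1469 kW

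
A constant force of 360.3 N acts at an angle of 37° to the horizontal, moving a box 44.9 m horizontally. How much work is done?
W = F·d·cosθ = (360.3)(44.9)cos(37°) = 12920 J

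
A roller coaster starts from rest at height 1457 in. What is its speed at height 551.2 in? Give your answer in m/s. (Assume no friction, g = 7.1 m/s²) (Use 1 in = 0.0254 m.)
Convert to SI: h₁−h₂ = 23.0073 m
mgh₁ = mgh₂ + ½mv² ⇒ v = √(2g(h₁−h₂)) = √(2·7.1·23.0073) = 18.07 m/s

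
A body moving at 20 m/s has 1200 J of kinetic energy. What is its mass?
m = 2·KE/v² = 2·1200/(20)² = 6.0 kg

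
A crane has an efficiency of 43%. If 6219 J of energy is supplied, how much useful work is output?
W_out = η·W_in = 0.43·6219 = 2674.17 J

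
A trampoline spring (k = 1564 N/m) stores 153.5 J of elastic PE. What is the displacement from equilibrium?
x = √(2·PE/k) = √(2·153.5/1564) = 0.443 m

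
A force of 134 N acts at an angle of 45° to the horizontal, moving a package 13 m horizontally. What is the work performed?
W = F·d·cosθ = (134)(13)cos(45°) = 1232 J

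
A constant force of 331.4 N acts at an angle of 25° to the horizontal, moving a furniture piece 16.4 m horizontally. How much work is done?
W = F·d·cosθ = (331.4)(16.4)cos(25°) = 4926 J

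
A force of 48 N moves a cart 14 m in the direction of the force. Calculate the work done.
W = F·d = (48)(14) = 672.0 J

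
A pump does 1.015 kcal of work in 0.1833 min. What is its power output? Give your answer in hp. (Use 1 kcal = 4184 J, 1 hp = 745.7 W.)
Convert to SI: W = 4246.76 J, t = 10.998 s
P = W/t = 4246.76/10.998 = 386.139 W = 0.5178 hp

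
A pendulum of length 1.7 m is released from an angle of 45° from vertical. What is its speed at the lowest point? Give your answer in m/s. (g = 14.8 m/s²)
h = L(1 − cosθ) = 1.7(1 − cos45°) = 0.497918 m
v = √(2gh) = √(2·14.8·0.497918) = 3.839 m/s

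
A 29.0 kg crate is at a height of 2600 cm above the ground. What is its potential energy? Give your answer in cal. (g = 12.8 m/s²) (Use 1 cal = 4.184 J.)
Convert to SI: m = 29.0 kg, h = 26.0 m
PE = mgh = (29.0)(12.8)(26.0) = 9651.2 J = 2307 cal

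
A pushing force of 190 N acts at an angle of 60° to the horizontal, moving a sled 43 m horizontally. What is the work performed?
W = F·d·cosθ = (190)(43)cos(60°) = 4085 J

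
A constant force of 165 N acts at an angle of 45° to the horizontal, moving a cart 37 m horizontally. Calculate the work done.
W = F·d·cosθ = (165)(37)cos(45°) = 4317 J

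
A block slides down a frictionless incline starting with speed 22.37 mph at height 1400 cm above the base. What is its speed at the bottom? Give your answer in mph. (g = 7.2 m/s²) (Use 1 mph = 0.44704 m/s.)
Convert to SI: v₀ = 10.0003 m/s, h = 14.0 m
½mv₀² + mgh = ½mv² ⇒ v = √(v₀² + 2gh) = √(10.0003² + 2·7.2·14.0) = 17.3668 m/s = 38.85 mph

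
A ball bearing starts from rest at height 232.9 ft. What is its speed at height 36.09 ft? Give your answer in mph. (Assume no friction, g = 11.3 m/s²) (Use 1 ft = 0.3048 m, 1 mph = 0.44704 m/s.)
Convert to SI: h₁−h₂ = 59.9877 m
mgh₁ = mgh₂ + ½mv² ⇒ v = √(2g(h₁−h₂)) = √(2·11.3·59.9877) = 36.8201 m/s = 82.36 mph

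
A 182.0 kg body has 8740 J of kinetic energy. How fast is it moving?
v = √(2·KE/m) = √(2·8740/182.0) = 9.8 m/s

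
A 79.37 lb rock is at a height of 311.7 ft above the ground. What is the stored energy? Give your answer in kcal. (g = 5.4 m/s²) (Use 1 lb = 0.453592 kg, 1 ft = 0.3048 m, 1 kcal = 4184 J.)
Convert to SI: m = 36.0016 kg, h = 95.0062 m
PE = mgh = (36.0016)(5.4)(95.0062) = 18470.0 J = 4.414 kcal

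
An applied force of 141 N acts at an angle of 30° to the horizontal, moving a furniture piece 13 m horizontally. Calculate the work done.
W = F·d·cosθ = (141)(13)cos(30°) = 1587 J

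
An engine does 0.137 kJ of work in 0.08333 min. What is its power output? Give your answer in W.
Convert to SI: W = 137.0 J, t = 4.9998 s
P = W/t = 137.0/4.9998 = 27.4 W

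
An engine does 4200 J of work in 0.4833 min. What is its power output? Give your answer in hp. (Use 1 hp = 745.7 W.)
Convert to SI: W = 4200.0 J, t = 28.998 s
P = W/t = 4200.0/28.998 = 144.838 W = 0.1942 hp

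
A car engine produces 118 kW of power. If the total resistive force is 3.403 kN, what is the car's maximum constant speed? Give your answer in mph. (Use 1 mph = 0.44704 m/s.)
Convert to SI: F = 3403.0 N
P = Fv ⇒ v = P/F = 118000 W/3403.0 N = 34.6753 m/s = 77.57 mph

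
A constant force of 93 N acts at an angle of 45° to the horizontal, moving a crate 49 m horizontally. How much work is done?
W = F·d·cosθ = (93)(49)cos(45°) = 3222 J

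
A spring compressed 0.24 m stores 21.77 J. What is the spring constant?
k = 2·PE/x² = 2·21.77/(0.24)² = 755.9 N/m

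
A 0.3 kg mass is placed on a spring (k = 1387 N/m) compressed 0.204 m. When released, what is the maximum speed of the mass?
½kx² = ½mv² ⇒ v = x√(k/m) = (0.204)√(1387/0.3) = 13.87 m/s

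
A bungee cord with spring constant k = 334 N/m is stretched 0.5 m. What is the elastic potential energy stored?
PE = ½kx² = ½(334)(0.5)² = 41.75 J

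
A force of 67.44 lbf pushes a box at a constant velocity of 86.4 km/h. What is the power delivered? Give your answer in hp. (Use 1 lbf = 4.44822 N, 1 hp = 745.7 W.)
Convert to SI: F = 299.988 N, v = 24.0 m/s
P = Fv = (299.988)(24.0) = 7199.71 W = 9.655 hp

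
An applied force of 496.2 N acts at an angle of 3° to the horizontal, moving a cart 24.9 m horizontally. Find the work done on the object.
W = F·d·cosθ = (496.2)(24.9)cos(3°) = 12340 J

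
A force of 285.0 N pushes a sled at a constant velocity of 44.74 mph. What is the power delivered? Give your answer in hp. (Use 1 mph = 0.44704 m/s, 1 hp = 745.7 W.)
Convert to SI: F = 285.0 N, v = 20.0006 m/s
P = Fv = (285.0)(20.0006) = 5700.16 W = 7.644 hp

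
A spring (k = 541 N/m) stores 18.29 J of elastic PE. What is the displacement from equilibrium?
x = √(2·PE/k) = √(2·18.29/541) = 0.26 m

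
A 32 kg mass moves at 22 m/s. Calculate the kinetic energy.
KE = ½mv² = ½(32)(22)² = 7744.0 J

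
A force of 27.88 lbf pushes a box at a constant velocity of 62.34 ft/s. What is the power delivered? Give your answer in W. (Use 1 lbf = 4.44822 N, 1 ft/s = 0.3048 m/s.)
Convert to SI: F = 124.016 N, v = 19.0012 m/s
P = Fv = (124.016)(19.0012) = 2356 W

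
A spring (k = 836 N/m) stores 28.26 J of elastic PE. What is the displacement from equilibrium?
x = √(2·PE/k) = √(2·28.26/836) = 0.26 m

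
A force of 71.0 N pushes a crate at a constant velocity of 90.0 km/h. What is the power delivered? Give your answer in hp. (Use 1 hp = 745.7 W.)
Convert to SI: F = 71.0 N, v = 25.0 m/s
P = Fv = (71.0)(25.0) = 1775.0 W = 2.38 hp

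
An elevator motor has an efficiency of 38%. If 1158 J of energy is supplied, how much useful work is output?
W_out = η·W_in = 0.38·1158 = 440.04 J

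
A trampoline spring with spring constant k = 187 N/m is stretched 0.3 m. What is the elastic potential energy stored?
PE = ½kx² = ½(187)(0.3)² = 8.415 J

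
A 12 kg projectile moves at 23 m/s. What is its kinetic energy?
KE = ½mv² = ½(12)(23)² = 3174.0 J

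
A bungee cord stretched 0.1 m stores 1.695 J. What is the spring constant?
k = 2·PE/x² = 2·1.695/(0.1)² = 339.0 N/m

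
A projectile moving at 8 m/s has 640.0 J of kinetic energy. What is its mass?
m = 2·KE/v² = 2·640.0/(8)² = 20.0 kg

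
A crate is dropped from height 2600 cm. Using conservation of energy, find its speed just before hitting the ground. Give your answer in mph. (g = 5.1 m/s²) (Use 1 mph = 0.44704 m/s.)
Convert to SI: h = 26.0 m
mgh = ½mv² ⇒ v = √(2gh) = √(2·5.1·26.0) = 16.285 m/s = 36.43 mph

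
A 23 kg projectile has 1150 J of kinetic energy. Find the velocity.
v = √(2·KE/m) = √(2·1150/23) = 10.0 m/s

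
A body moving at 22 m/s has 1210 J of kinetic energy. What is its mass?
m = 2·KE/v² = 2·1210/(22)² = 5.0 kg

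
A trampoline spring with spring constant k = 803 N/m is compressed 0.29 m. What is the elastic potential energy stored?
PE = ½kx² = ½(803)(0.29)² = 33.77 J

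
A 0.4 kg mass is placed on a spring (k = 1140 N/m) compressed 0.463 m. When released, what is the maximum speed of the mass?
½kx² = ½mv² ⇒ v = x√(k/m) = (0.463)√(1140/0.4) = 24.72 m/s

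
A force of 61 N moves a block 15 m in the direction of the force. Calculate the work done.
W = F·d = (61)(15) = 915.0 J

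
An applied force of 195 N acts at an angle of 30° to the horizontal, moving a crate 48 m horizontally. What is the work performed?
W = F·d·cosθ = (195)(48)cos(30°) = 8106 J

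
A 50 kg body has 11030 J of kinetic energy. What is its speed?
v = √(2·KE/m) = √(2·11030/50) = 21.0 m/s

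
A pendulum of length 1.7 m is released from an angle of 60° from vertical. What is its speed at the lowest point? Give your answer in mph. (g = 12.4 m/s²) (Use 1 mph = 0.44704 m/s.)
h = L(1 − cosθ) = 1.7(1 − cos60°) = 0.85 m
v = √(2gh) = √(2·12.4·0.85) = 4.5913 m/s = 10.27 mph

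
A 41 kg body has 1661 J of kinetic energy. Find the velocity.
v = √(2·KE/m) = √(2·1661/41) = 9.001 m/s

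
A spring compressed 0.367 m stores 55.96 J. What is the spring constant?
k = 2·PE/x² = 2·55.96/(0.367)² = 831.0 N/m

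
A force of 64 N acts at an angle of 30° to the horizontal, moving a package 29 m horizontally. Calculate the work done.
W = F·d·cosθ = (64)(29)cos(30°) = 1607 J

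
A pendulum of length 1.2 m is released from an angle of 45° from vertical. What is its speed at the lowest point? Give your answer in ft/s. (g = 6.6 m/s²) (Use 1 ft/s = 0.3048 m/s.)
h = L(1 − cosθ) = 1.2(1 − cos45°) = 0.351472 m
v = √(2gh) = √(2·6.6·0.351472) = 2.15393 m/s = 7.067 ft/s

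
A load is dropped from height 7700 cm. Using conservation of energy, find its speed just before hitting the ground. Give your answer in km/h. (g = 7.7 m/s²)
Convert to SI: h = 77.0 m
mgh = ½mv² ⇒ v = √(2gh) = √(2·7.7·77.0) = 34.4354 m/s = 124.0 km/h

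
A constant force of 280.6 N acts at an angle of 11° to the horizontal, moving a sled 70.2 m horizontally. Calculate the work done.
W = F·d·cosθ = (280.6)(70.2)cos(11°) = 19340 J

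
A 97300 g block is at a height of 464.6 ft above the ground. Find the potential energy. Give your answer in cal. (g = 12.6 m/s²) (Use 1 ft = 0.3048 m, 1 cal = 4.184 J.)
Convert to SI: m = 97.3 kg, h = 141.61 m
PE = mgh = (97.3)(12.6)(141.61) = 173611 J = 41490 cal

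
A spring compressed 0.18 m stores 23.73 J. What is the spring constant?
k = 2·PE/x² = 2·23.73/(0.18)² = 1465 N/m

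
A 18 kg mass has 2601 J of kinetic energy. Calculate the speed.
v = √(2·KE/m) = √(2·2601/18) = 17.0 m/s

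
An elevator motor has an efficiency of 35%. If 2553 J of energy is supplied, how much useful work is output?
W_out = η·W_in = 0.35·2553 = 893.55 J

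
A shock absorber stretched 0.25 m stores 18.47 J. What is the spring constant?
k = 2·PE/x² = 2·18.47/(0.25)² = 591.0 N/m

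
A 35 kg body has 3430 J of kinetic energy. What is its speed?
v = √(2·KE/m) = √(2·3430/35) = 14.0 m/s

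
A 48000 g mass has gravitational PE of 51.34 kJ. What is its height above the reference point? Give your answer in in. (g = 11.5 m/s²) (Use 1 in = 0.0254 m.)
Convert to SI: m = 48.0 kg, PE = 51340.0 J
h = PE/(mg) = 51340.0/(48.0·11.5) = 93.0072 m = 3662 in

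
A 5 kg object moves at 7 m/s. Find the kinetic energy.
KE = ½mv² = ½(5)(7)² = 122.5 J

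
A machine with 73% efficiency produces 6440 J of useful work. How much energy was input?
W_in = W_out/η = 6440/0.73 = 8822 J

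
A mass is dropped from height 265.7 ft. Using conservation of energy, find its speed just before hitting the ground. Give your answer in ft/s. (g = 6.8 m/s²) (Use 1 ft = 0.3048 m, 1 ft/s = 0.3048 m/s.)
Convert to SI: h = 80.9854 m
mgh = ½mv² ⇒ v = √(2gh) = √(2·6.8·80.9854) = 33.1874 m/s = 108.9 ft/s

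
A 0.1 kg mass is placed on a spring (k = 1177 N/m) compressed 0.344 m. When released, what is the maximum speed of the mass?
½kx² = ½mv² ⇒ v = x√(k/m) = (0.344)√(1177/0.1) = 37.32 m/s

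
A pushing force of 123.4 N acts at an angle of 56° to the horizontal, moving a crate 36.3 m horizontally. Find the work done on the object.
W = F·d·cosθ = (123.4)(36.3)cos(56°) = 2505 J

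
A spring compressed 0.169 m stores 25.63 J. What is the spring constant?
k = 2·PE/x² = 2·25.63/(0.169)² = 1795 N/m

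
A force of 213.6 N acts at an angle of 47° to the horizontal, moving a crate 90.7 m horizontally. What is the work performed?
W = F·d·cosθ = (213.6)(90.7)cos(47°) = 13210 J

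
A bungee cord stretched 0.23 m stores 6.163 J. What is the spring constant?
k = 2·PE/x² = 2·6.163/(0.23)² = 233.0 N/m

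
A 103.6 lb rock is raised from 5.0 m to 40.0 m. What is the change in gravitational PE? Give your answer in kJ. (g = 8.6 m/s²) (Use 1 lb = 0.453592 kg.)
Convert to SI: m = 46.9921 kg, Δh = 35.0 m
ΔPE = mgΔh = (46.9921)(8.6)(35.0) = 14144.6 J = 14.14 kJ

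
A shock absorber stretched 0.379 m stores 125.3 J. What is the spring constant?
k = 2·PE/x² = 2·125.3/(0.379)² = 1745 N/m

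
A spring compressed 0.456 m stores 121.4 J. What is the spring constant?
k = 2·PE/x² = 2·121.4/(0.456)² = 1168 N/m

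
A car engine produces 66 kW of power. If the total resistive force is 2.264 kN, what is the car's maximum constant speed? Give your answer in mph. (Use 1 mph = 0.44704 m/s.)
Convert to SI: F = 2264.0 N
P = Fv ⇒ v = P/F = 66000 W/2264.0 N = 29.1519 m/s = 65.21 mph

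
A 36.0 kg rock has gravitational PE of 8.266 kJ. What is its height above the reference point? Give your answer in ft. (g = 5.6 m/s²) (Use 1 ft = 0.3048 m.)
Convert to SI: m = 36.0 kg, PE = 8266.0 J
h = PE/(mg) = 8266.0/(36.0·5.6) = 41.002 m = 134.5 ft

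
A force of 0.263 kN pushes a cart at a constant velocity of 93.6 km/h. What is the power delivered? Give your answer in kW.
Convert to SI: F = 263.0 N, v = 26.0 m/s
P = Fv = (263.0)(26.0) = 6838.0 W = 6.838 kW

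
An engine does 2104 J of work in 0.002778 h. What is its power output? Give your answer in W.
Convert to SI: W = 2104.0 J, t = 10.0008 s
P = W/t = 2104.0/10.0008 = 210.4 W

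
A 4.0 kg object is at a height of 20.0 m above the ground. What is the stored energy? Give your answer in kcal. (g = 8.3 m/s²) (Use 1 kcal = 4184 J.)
PE = mgh = (4.0)(8.3)(20.0) = 664.0 J = 0.1587 kcal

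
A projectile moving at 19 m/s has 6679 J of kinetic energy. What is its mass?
m = 2·KE/v² = 2·6679/(19)² = 37.0 kg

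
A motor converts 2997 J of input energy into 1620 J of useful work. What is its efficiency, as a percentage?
η = W_out/W_in = 1620/2997 = 54.05%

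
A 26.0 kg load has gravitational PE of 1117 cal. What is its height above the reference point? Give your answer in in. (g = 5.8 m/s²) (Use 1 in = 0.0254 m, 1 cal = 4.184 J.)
Convert to SI: m = 26.0 kg, PE = 4673.53 J
h = PE/(mg) = 4673.53/(26.0·5.8) = 30.9916 m = 1220 in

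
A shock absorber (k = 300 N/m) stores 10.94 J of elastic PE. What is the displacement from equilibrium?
x = √(2·PE/k) = √(2·10.94/300) = 0.2701 m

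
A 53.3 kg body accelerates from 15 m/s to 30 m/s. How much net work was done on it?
W = ΔKE = ½m(v₂² − v₁²) = ½(53.3)(30² − 15²) = 17988.75 J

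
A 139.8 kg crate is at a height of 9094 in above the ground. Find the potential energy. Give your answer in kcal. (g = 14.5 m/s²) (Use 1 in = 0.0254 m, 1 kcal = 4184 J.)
Convert to SI: m = 139.8 kg, h = 230.988 m
PE = mgh = (139.8)(14.5)(230.988) = 468235 J = 111.9 kcal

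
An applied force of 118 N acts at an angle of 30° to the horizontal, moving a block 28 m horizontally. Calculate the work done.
W = F·d·cosθ = (118)(28)cos(30°) = 2861 J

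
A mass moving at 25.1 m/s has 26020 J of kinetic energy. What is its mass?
m = 2·KE/v² = 2·26020/(25.1)² = 82.6 kg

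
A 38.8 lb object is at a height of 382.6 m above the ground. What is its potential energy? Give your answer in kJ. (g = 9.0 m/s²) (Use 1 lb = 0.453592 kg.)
Convert to SI: m = 17.5994 kg, h = 382.6 m
PE = mgh = (17.5994)(9.0)(382.6) = 60601.7 J = 60.6 kJ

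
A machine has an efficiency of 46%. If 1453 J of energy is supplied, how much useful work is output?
W_out = η·W_in = 0.46·1453 = 668.38 J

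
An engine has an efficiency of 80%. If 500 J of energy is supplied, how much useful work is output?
W_out = η·W_in = 0.8·500 = 400.0 J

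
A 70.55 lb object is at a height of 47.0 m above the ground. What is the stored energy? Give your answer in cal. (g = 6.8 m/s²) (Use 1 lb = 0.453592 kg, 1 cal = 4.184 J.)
Convert to SI: m = 32.0009 kg, h = 47.0 m
PE = mgh = (32.0009)(6.8)(47.0) = 10227.5 J = 2444 cal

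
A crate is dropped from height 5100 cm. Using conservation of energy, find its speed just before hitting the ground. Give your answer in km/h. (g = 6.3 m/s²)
Convert to SI: h = 51.0 m
mgh = ½mv² ⇒ v = √(2gh) = √(2·6.3·51.0) = 25.3496 m/s = 91.26 km/h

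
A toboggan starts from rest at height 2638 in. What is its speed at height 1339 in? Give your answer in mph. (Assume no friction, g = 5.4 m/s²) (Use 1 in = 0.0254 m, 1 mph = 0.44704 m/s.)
Convert to SI: h₁−h₂ = 32.9946 m
mgh₁ = mgh₂ + ½mv² ⇒ v = √(2g(h₁−h₂)) = √(2·5.4·32.9946) = 18.877 m/s = 42.23 mph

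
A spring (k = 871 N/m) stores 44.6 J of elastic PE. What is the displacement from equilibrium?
x = √(2·PE/k) = √(2·44.6/871) = 0.32 m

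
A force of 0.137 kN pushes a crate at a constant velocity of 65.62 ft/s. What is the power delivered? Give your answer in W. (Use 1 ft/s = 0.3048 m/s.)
Convert to SI: F = 137.0 N, v = 20.001 m/s
P = Fv = (137.0)(20.001) = 2740 W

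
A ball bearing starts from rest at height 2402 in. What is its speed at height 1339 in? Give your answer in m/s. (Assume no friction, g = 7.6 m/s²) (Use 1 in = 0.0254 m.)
Convert to SI: h₁−h₂ = 27.0002 m
mgh₁ = mgh₂ + ½mv² ⇒ v = √(2g(h₁−h₂)) = √(2·7.6·27.0002) = 20.26 m/s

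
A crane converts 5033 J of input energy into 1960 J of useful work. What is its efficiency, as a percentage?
η = W_out/W_in = 1960/5033 = 38.94%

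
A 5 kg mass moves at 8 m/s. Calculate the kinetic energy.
KE = ½mv² = ½(5)(8)² = 160.0 J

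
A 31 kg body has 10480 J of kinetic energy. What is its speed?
v = √(2·KE/m) = √(2·10480/31) = 26.0 m/s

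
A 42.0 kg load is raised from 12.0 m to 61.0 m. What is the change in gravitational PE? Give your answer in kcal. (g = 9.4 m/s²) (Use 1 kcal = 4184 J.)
ΔPE = mgΔh = (42.0)(9.4)(49.0) = 19345.2 J = 4.624 kcal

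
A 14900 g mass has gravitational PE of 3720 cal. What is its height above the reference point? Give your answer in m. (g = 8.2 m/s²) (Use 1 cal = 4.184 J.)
Convert to SI: m = 14.9 kg, PE = 15564.5 J
h = PE/(mg) = 15564.5/(14.9·8.2) = 127.4 m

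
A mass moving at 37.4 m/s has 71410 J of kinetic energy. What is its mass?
m = 2·KE/v² = 2·71410/(37.4)² = 102.1 kg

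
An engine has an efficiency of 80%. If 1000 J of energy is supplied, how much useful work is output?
W_out = η·W_in = 0.8·1000 = 800.0 J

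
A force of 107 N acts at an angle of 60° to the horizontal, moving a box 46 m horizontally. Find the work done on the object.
W = F·d·cosθ = (107)(46)cos(60°) = 2461 J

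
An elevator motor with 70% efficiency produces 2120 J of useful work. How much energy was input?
W_in = W_out/η = 2120/0.7 = 3029 J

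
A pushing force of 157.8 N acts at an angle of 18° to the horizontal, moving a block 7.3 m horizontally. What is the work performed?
W = F·d·cosθ = (157.8)(7.3)cos(18°) = 1096 J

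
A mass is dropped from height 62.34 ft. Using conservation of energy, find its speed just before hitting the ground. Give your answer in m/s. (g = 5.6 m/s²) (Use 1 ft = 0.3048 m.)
Convert to SI: h = 19.0012 m
mgh = ½mv² ⇒ v = √(2gh) = √(2·5.6·19.0012) = 14.59 m/s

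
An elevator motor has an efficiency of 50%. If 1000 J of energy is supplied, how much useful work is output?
W_out = η·W_in = 0.5·1000 = 500.0 J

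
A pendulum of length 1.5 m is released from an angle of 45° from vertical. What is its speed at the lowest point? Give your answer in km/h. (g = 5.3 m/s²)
h = L(1 − cosθ) = 1.5(1 − cos45°) = 0.43934 m
v = √(2gh) = √(2·5.3·0.43934) = 2.15801 m/s = 7.769 km/h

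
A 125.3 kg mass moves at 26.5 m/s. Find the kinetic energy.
KE = ½mv² = ½(125.3)(26.5)² = 44000 J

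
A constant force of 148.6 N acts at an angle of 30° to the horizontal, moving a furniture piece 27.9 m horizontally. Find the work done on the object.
W = F·d·cosθ = (148.6)(27.9)cos(30°) = 3590 J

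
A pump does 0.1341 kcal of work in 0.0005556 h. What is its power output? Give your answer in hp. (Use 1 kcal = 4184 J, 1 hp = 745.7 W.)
Convert to SI: W = 561.074 J, t = 2.00016 s
P = W/t = 561.074/2.00016 = 280.515 W = 0.3762 hp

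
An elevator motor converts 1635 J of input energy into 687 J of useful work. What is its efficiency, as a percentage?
η = W_out/W_in = 687/1635 = 42.02%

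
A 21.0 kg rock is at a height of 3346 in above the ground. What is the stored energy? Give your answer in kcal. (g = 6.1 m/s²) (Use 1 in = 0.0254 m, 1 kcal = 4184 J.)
Convert to SI: m = 21.0 kg, h = 84.9884 m
PE = mgh = (21.0)(6.1)(84.9884) = 10887.0 J = 2.602 kcal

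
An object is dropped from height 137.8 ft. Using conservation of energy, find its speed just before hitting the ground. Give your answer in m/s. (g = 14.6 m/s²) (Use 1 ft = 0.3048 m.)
Convert to SI: h = 42.0014 m
mgh = ½mv² ⇒ v = √(2gh) = √(2·14.6·42.0014) = 35.02 m/s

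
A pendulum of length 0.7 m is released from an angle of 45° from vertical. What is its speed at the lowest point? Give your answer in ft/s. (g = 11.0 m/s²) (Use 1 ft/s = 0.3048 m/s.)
h = L(1 − cosθ) = 0.7(1 − cos45°) = 0.205025 m
v = √(2gh) = √(2·11.0·0.205025) = 2.12381 m/s = 6.968 ft/s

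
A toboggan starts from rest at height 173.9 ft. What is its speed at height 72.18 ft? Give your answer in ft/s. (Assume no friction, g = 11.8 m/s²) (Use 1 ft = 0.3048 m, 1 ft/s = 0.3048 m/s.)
Convert to SI: h₁−h₂ = 31.0043 m
mgh₁ = mgh₂ + ½mv² ⇒ v = √(2g(h₁−h₂)) = √(2·11.8·31.0043) = 27.05 m/s = 88.75 ft/s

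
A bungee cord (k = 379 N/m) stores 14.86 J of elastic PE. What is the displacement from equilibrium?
x = √(2·PE/k) = √(2·14.86/379) = 0.28 m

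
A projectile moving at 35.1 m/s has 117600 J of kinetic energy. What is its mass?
m = 2·KE/v² = 2·117600/(35.1)² = 190.9 kg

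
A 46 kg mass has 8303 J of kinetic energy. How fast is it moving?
v = √(2·KE/m) = √(2·8303/46) = 19.0 m/s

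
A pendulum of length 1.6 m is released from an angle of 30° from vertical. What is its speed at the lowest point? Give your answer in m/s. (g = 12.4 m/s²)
h = L(1 − cosθ) = 1.6(1 − cos30°) = 0.214359 m
v = √(2gh) = √(2·12.4·0.214359) = 2.306 m/s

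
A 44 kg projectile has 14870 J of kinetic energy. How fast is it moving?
v = √(2·KE/m) = √(2·14870/44) = 26.0 m/s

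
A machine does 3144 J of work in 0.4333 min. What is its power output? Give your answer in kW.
Convert to SI: W = 3144.0 J, t = 25.998 s
P = W/t = 3144.0/25.998 = 120.932 W = 0.1209 kW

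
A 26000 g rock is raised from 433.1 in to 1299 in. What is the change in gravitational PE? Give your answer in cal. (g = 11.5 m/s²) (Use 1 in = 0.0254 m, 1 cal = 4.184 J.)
Convert to SI: m = 26.0 kg, Δh = 21.9939 m
ΔPE = mgΔh = (26.0)(11.5)(21.9939) = 6576.16 J = 1572 cal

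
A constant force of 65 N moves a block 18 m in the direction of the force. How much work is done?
W = F·d = (65)(18) = 1170 J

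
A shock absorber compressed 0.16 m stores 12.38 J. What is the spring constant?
k = 2·PE/x² = 2·12.38/(0.16)² = 967.2 N/m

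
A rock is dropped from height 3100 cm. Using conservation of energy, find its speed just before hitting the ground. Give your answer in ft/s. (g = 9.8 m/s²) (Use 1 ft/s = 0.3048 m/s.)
Convert to SI: h = 31.0 m
mgh = ½mv² ⇒ v = √(2gh) = √(2·9.8·31.0) = 24.6495 m/s = 80.87 ft/s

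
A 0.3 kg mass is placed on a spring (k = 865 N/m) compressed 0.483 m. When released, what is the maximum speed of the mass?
½kx² = ½mv² ⇒ v = x√(k/m) = (0.483)√(865/0.3) = 25.94 m/s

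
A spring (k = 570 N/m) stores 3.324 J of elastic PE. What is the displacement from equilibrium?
x = √(2·PE/k) = √(2·3.324/570) = 0.108 m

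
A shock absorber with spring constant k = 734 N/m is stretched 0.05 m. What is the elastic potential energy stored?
PE = ½kx² = ½(734)(0.05)² = 0.9175 J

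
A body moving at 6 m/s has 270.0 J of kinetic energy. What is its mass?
m = 2·KE/v² = 2·270.0/(6)² = 15.0 kg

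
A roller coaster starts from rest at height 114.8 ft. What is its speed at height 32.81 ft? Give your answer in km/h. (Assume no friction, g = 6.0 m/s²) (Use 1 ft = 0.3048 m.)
Convert to SI: h₁−h₂ = 24.9906 m
mgh₁ = mgh₂ + ½mv² ⇒ v = √(2g(h₁−h₂)) = √(2·6.0·24.9906) = 17.3172 m/s = 62.34 km/h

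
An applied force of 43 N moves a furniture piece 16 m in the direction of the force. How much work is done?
W = F·d = (43)(16) = 688.0 J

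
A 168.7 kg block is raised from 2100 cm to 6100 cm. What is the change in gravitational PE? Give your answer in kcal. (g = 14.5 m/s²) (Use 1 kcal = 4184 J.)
Convert to SI: m = 168.7 kg, Δh = 40.0 m
ΔPE = mgΔh = (168.7)(14.5)(40.0) = 97846.0 J = 23.39 kcal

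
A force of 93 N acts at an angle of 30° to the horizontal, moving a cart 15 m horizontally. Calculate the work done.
W = F·d·cosθ = (93)(15)cos(30°) = 1208 J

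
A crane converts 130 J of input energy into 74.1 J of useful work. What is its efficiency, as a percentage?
η = W_out/W_in = 74.1/130 = 57.0%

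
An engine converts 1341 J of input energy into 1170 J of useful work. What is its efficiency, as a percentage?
η = W_out/W_in = 1170/1341 = 87.25%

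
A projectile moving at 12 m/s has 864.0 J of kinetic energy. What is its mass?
m = 2·KE/v² = 2·864.0/(12)² = 12.0 kg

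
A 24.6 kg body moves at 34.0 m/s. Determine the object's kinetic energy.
KE = ½mv² = ½(24.6)(34.0)² = 14220 J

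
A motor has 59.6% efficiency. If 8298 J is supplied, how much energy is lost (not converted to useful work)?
W_lost = W_in(1 − η) = 8298·(1 − 0.596) = 3352 J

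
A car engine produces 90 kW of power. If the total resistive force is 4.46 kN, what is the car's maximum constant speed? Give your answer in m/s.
Convert to SI: F = 4460.0 N
P = Fv ⇒ v = P/F = 90000 W/4460.0 N = 20.18 m/s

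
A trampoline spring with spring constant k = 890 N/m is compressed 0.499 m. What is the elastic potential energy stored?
PE = ½kx² = ½(890)(0.499)² = 110.8 J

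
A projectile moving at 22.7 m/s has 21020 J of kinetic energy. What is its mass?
m = 2·KE/v² = 2·21020/(22.7)² = 81.59 kg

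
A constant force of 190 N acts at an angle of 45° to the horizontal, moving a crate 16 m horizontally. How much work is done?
W = F·d·cosθ = (190)(16)cos(45°) = 2150 J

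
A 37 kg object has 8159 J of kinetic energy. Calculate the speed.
v = √(2·KE/m) = √(2·8159/37) = 21.0 m/s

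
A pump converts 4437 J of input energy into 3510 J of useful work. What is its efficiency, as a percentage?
η = W_out/W_in = 3510/4437 = 79.11%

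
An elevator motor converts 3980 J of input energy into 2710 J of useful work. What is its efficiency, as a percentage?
η = W_out/W_in = 2710/3980 = 68.09%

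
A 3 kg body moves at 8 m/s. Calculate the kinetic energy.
KE = ½mv² = ½(3)(8)² = 96.0 J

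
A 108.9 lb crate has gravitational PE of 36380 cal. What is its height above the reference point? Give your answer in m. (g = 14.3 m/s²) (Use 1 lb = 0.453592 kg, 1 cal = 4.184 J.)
Convert to SI: m = 49.3962 kg, PE = 152214 J
h = PE/(mg) = 152214/(49.3962·14.3) = 215.5 m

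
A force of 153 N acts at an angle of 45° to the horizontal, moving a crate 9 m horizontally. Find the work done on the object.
W = F·d·cosθ = (153)(9)cos(45°) = 973.7 J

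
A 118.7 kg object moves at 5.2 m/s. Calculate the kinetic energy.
KE = ½mv² = ½(118.7)(5.2)² = 1605 J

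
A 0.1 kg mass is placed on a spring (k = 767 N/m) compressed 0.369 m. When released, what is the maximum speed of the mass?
½kx² = ½mv² ⇒ v = x√(k/m) = (0.369)√(767/0.1) = 32.32 m/s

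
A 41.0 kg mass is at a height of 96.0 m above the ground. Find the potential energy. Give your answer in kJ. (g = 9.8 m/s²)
PE = mgh = (41.0)(9.8)(96.0) = 38572.8 J = 38.57 kJ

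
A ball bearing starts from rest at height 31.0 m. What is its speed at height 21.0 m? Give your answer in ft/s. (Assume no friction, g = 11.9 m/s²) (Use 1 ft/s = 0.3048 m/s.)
mgh₁ = mgh₂ + ½mv² ⇒ v = √(2g(h₁−h₂)) = √(2·11.9·10.0) = 15.4272 m/s = 50.61 ft/s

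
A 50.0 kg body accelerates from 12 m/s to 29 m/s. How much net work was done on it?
W = ΔKE = ½m(v₂² − v₁²) = ½(50.0)(29² − 12²) = 17425.0 J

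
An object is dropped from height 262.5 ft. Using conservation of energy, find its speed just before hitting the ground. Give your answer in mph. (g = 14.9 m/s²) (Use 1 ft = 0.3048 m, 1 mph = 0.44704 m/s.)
Convert to SI: h = 80.01 m
mgh = ½mv² ⇒ v = √(2gh) = √(2·14.9·80.01) = 48.8293 m/s = 109.2 mph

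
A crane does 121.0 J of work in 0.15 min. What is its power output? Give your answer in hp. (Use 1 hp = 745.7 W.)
Convert to SI: W = 121.0 J, t = 9.0 s
P = W/t = 121.0/9.0 = 13.4444 W = 0.01803 hp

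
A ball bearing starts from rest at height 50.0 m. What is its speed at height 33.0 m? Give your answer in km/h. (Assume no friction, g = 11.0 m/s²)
mgh₁ = mgh₂ + ½mv² ⇒ v = √(2g(h₁−h₂)) = √(2·11.0·17.0) = 19.3391 m/s = 69.62 km/h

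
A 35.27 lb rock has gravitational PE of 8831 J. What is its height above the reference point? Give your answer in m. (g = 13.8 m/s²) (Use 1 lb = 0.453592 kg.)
Convert to SI: m = 15.9982 kg, PE = 8831.0 J
h = PE/(mg) = 8831.0/(15.9982·13.8) = 40.0 m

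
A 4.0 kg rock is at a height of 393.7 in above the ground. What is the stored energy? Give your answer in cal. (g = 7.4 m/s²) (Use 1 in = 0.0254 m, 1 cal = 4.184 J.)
Convert to SI: m = 4.0 kg, h = 9.99998 m
PE = mgh = (4.0)(7.4)(9.99998) = 295.999 J = 70.75 cal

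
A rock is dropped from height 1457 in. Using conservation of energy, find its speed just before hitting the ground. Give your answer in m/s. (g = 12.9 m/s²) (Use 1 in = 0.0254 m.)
Convert to SI: h = 37.0078 m
mgh = ½mv² ⇒ v = √(2gh) = √(2·12.9·37.0078) = 30.9 m/s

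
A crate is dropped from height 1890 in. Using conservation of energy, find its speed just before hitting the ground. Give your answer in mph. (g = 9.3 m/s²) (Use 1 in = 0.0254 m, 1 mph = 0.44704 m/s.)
Convert to SI: h = 48.006 m
mgh = ½mv² ⇒ v = √(2gh) = √(2·9.3·48.006) = 29.8816 m/s = 66.84 mph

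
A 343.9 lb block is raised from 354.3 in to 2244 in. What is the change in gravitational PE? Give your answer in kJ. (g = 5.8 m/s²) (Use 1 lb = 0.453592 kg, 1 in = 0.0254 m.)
Convert to SI: m = 155.99 kg, Δh = 47.9984 m
ΔPE = mgΔh = (155.99)(5.8)(47.9984) = 43426.2 J = 43.43 kJ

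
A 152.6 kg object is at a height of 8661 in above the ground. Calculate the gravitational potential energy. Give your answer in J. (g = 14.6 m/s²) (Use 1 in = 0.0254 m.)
Convert to SI: m = 152.6 kg, h = 219.989 m
PE = mgh = (152.6)(14.6)(219.989) = 490100 J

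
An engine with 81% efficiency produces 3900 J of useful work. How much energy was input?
W_in = W_out/η = 3900/0.81 = 4815 J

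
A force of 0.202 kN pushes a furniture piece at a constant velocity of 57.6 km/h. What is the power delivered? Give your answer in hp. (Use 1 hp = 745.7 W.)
Convert to SI: F = 202.0 N, v = 16.0 m/s
P = Fv = (202.0)(16.0) = 3232.0 W = 4.334 hp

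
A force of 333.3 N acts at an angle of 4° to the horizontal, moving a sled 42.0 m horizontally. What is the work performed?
W = F·d·cosθ = (333.3)(42.0)cos(4°) = 13960 J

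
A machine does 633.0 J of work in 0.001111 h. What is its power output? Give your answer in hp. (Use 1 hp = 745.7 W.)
Convert to SI: W = 633.0 J, t = 3.9996 s
P = W/t = 633.0/3.9996 = 158.266 W = 0.2122 hp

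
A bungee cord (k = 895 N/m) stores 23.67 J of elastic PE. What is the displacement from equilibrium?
x = √(2·PE/k) = √(2·23.67/895) = 0.23 m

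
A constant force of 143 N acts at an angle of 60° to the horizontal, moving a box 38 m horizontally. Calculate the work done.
W = F·d·cosθ = (143)(38)cos(60°) = 2717 J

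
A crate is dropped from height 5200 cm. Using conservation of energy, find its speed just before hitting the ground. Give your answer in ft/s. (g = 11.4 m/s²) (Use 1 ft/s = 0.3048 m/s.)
Convert to SI: h = 52.0 m
mgh = ½mv² ⇒ v = √(2gh) = √(2·11.4·52.0) = 34.4325 m/s = 113.0 ft/s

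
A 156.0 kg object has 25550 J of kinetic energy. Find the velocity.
v = √(2·KE/m) = √(2·25550/156.0) = 18.1 m/s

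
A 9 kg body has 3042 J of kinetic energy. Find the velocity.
v = √(2·KE/m) = √(2·3042/9) = 26.0 m/s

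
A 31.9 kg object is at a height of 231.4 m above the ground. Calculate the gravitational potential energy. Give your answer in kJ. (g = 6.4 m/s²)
PE = mgh = (31.9)(6.4)(231.4) = 47242.6 J = 47.24 kJ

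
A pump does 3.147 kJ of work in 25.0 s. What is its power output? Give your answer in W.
Convert to SI: W = 3147.0 J, t = 25.0 s
P = W/t = 3147.0/25.0 = 125.9 W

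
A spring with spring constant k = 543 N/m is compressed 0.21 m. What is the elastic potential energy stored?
PE = ½kx² = ½(543)(0.21)² = 11.97 J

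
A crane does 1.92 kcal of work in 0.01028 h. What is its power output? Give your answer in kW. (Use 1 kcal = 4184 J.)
Convert to SI: W = 8033.28 J, t = 37.008 s
P = W/t = 8033.28/37.008 = 217.069 W = 0.2171 kW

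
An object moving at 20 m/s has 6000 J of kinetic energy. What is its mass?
m = 2·KE/v² = 2·6000/(20)² = 30.0 kg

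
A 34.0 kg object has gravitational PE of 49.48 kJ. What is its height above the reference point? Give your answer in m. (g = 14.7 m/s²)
Convert to SI: m = 34.0 kg, PE = 49480.0 J
h = PE/(mg) = 49480.0/(34.0·14.7) = 99.0 m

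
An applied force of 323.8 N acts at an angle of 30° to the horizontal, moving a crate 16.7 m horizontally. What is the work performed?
W = F·d·cosθ = (323.8)(16.7)cos(30°) = 4683 J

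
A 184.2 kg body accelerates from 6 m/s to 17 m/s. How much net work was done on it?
W = ΔKE = ½m(v₂² − v₁²) = ½(184.2)(17² − 6²) = 23301.3 J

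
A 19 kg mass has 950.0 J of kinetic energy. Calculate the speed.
v = √(2·KE/m) = √(2·950.0/19) = 10.0 m/s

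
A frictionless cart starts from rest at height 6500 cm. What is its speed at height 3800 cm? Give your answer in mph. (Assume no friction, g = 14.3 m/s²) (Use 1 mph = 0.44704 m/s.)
Convert to SI: h₁−h₂ = 27.0 m
mgh₁ = mgh₂ + ½mv² ⇒ v = √(2g(h₁−h₂)) = √(2·14.3·27.0) = 27.7885 m/s = 62.16 mph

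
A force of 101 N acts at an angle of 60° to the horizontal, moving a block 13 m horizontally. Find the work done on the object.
W = F·d·cosθ = (101)(13)cos(60°) = 656.5 J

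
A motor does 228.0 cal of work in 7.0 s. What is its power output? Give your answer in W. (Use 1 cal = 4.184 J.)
Convert to SI: W = 953.952 J, t = 7.0 s
P = W/t = 953.952/7.0 = 136.3 W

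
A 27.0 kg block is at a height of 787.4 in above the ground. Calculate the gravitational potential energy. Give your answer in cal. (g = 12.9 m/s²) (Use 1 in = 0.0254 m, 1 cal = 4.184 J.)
Convert to SI: m = 27.0 kg, h = 20.0 m
PE = mgh = (27.0)(12.9)(20.0) = 6965.99 J = 1665 cal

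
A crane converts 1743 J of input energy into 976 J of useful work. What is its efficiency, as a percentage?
η = W_out/W_in = 976/1743 = 56.0%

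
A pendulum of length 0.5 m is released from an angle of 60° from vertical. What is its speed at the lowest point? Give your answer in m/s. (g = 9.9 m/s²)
h = L(1 − cosθ) = 0.5(1 − cos60°) = 0.25 m
v = √(2gh) = √(2·9.9·0.25) = 2.225 m/s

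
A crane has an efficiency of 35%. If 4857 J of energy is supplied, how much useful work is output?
W_out = η·W_in = 0.35·4857 = 1699.95 J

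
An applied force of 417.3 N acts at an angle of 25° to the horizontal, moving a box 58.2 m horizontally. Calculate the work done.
W = F·d·cosθ = (417.3)(58.2)cos(25°) = 22010 J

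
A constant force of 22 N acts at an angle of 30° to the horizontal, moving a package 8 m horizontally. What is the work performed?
W = F·d·cosθ = (22)(8)cos(30°) = 152.4 J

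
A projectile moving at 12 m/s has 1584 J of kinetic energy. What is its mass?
m = 2·KE/v² = 2·1584/(12)² = 22.0 kg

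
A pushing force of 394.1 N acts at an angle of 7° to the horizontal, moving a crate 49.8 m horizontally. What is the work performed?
W = F·d·cosθ = (394.1)(49.8)cos(7°) = 19480 J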